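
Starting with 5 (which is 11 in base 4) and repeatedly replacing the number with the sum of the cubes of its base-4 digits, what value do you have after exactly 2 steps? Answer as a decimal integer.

8

5 = (1,1)_4 → 2
2 = (2)_4 → 8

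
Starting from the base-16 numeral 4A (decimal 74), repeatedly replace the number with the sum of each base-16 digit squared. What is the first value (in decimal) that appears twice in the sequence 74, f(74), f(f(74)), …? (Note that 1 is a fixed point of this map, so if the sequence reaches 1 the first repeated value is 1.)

74 = (4,10)_16 → 4² + 10² = 16 + 100 = 116
116 = (7,4)_16 → 7² + 4² = 49 + 16 = 65
65 = (4,1)_16 → 4² + 1² = 16 + 1 = 17
17 = (1,1)_16 → 1² + 1² = 1 + 1 = 2
2 = (2)_16 → 2² = 4
4 = (4)_16 → 4² = 16
16 = (1,0)_16 → 1² + 0² = 1 + 0 = 1  — reached the fixed point 1.
1 → 1, so 1 is the first repeated value.

1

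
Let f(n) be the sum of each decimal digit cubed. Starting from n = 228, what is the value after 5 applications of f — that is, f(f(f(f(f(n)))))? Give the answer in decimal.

228 → 2³ + 2³ + 8³ = 8 + 8 + 512 = 528
528 → 5³ + 2³ + 8³ = 125 + 8 + 512 = 645
645 → 6³ + 4³ + 5³ = 216 + 64 + 125 = 405
405 → 4³ + 0³ + 5³ = 64 + 0 + 125 = 189
189 → 1³ + 8³ + 9³ = 1 + 512 + 729 = 1242

1242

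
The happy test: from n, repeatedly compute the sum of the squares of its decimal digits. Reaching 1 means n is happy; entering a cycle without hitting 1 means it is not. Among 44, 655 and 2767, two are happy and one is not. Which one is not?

2767

44: 44 → 32 → 13 → 10 → 1  — reaches 1 (happy)
655: 655 → 86 → 100 → 1  — reaches 1 (happy)
2767: 2767 → 138 → 74 → 65 → 61 → 37 → 58 → 89 → 145 → 42 → 20 → 4 → 16 → 37  — repeats 37 (not happy)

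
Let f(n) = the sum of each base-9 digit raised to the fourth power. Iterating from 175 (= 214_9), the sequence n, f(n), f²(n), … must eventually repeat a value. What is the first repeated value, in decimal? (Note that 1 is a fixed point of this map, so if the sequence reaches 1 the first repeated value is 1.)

175 = (2,1,4)_9 → 273
273 = (3,3,3)_9 → 243
243 = (3,0,0)_9 → 81
81 = (1,0,0)_9 → 1  — reached the fixed point 1.
1 → 1, so 1 is the first repeated value.

1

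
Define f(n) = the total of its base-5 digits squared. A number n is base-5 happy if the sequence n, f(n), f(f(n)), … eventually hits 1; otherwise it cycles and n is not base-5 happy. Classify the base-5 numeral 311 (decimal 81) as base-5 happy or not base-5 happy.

base-5 happy

81 = (3,1,1)_5 → 11
11 = (2,1)_5 → 5
5 = (1,0)_5 → 1  — reached 1.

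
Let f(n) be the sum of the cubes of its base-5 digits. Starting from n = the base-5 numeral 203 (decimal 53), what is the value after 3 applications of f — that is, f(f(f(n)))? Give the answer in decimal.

65

53 = (2,0,3)_5 → 35
35 = (1,2,0)_5 → 9
9 = (1,4)_5 → 65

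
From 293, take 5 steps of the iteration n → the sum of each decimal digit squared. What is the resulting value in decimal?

293 → 2² + 9² + 3² = 94
94 → 9² + 4² = 97
97 → 9² + 7² = 130
130 → 1² + 3² + 0² = 10
10 → 1² + 0² = 1

1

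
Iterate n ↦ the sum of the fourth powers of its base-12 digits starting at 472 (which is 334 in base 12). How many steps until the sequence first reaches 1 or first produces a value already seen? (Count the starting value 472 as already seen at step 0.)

10

472 = (3,3,4)_12 → 418
418 = (2,10,10)_12 → 20016
20016 = (11,7,0,0)_12 → 17042
17042 = (9,10,4,2)_12 → 16833
16833 = (9,8,10,9)_12 → 27218
27218 = (1,3,9,0,2)_12 → 6659
6659 = (3,10,2,11)_12 → 24738
24738 = (1,2,3,9,6)_12 → 7955
7955 = (4,7,2,11)_12 → 17314
17314 = (10,0,2,10)_12 → 20016  — 20016 repeats.
That took 10 steps.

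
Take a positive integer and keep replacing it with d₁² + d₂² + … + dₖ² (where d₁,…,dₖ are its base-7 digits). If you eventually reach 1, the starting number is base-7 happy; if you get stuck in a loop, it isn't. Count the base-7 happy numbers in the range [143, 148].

1

143: 143 → 49 → 1  — base-7 happy
144: 144 → 56 → 2 → 4 → 16 → 8 → 2  — not base-7 happy
145: 145 → 65 → 9 → 5 → 25 → 25  — not base-7 happy
146: 146 → 76 → 46 → 52 → 10 → 10  — not base-7 happy
147: 147 → 9 → 5 → 25 → 25  — not base-7 happy
148: 148 → 10 → 10  — not base-7 happy
base-7 happy: 143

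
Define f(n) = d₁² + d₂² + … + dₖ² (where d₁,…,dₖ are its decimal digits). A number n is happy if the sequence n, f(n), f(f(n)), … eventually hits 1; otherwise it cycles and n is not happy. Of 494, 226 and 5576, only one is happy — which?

494: 494 → 113 → 11 → 2 → 4 → 16 → 37 → 58 → 89 → 145 → 42 → 20 → 4  — repeats 4 (not happy)
226: 226 → 44 → 32 → 13 → 10 → 1  — reaches 1 (happy)
5576: 5576 → 135 → 35 → 34 → 25 → 29 → 85 → 89 → 145 → 42 → 20 → 4 → 16 → 37 → 58 → 89  — repeats 89 (not happy)

226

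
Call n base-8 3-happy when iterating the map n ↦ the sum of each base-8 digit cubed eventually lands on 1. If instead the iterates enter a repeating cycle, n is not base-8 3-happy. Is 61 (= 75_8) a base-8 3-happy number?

61 = (7,5)_8 → 7³ + 5³ = 343 + 125 = 468
468 = (7,2,4)_8 → 7³ + 2³ + 4³ = 343 + 8 + 64 = 415
415 = (6,3,7)_8 → 6³ + 3³ + 7³ = 216 + 27 + 343 = 586
586 = (1,1,1,2)_8 → 1³ + 1³ + 1³ + 2³ = 1 + 1 + 1 + 8 = 11
11 = (1,3)_8 → 1³ + 3³ = 1 + 27 = 28
28 = (3,4)_8 → 3³ + 4³ = 27 + 64 = 91
91 = (1,3,3)_8 → 1³ + 3³ + 3³ = 1 + 27 + 27 = 55
55 = (6,7)_8 → 6³ + 7³ = 216 + 343 = 559
559 = (1,0,5,7)_8 → 1³ + 0³ + 5³ + 7³ = 1 + 0 + 125 + 343 = 469
469 = (7,2,5)_8 → 7³ + 2³ + 5³ = 343 + 8 + 125 = 476
476 = (7,3,4)_8 → 7³ + 3³ + 4³ = 343 + 27 + 64 = 434
434 = (6,6,2)_8 → 6³ + 6³ + 2³ = 216 + 216 + 8 = 440
440 = (6,7,0)_8 → 6³ + 7³ + 0³ = 216 + 343 + 0 = 559  — 559 already seen; the sequence cycles without reaching 1.

not base-8 3-happy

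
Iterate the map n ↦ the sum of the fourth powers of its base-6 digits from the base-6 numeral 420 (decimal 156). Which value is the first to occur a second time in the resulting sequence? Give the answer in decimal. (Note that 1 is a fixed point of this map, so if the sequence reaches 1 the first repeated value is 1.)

353

156 = (4,2,0)_6 → 4⁴ + 2⁴ + 0⁴ = 272
272 = (1,1,3,2)_6 → 1⁴ + 1⁴ + 3⁴ + 2⁴ = 99
99 = (2,4,3)_6 → 2⁴ + 4⁴ + 3⁴ = 353
353 = (1,3,4,5)_6 → 1⁴ + 3⁴ + 4⁴ + 5⁴ = 963
963 = (4,2,4,3)_6 → 4⁴ + 2⁴ + 4⁴ + 3⁴ = 609
609 = (2,4,5,3)_6 → 2⁴ + 4⁴ + 5⁴ + 3⁴ = 978
978 = (4,3,1,0)_6 → 4⁴ + 3⁴ + 1⁴ + 0⁴ = 338
338 = (1,3,2,2)_6 → 1⁴ + 3⁴ + 2⁴ + 2⁴ = 114
114 = (3,1,0)_6 → 3⁴ + 1⁴ + 0⁴ = 82
82 = (2,1,4)_6 → 2⁴ + 1⁴ + 4⁴ = 273
273 = (1,1,3,3)_6 → 1⁴ + 1⁴ + 3⁴ + 3⁴ = 164
164 = (4,3,2)_6 → 4⁴ + 3⁴ + 2⁴ = 353  — 353 already appeared earlier.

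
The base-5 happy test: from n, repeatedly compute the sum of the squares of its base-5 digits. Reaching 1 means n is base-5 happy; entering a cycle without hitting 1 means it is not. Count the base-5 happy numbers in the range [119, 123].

3

119: 119 → 41 → 11 → 5 → 1  — base-5 happy
120: 120 → 32 → 6 → 2 → 4 → 16 → 10 → 4  — not base-5 happy
121: 121 → 33 → 11 → 5 → 1  — base-5 happy
122: 122 → 36 → 6 → 2 → 4 → 16 → 10 → 4  — not base-5 happy
123: 123 → 41 → 11 → 5 → 1  — base-5 happy
base-5 happy: 119, 121, 123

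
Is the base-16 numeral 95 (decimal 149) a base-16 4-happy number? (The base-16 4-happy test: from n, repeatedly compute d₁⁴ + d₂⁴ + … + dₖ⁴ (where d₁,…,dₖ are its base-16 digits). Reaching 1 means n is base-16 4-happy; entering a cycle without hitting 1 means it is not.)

base-16 4-happy

149 = (9,5)_16 → 9⁴ + 5⁴ = 6561 + 625 = 7186
7186 = (1,12,1,2)_16 → 1⁴ + 12⁴ + 1⁴ + 2⁴ = 1 + 20736 + 1 + 16 = 20754
20754 = (5,1,1,2)_16 → 5⁴ + 1⁴ + 1⁴ + 2⁴ = 625 + 1 + 1 + 16 = 643
643 = (2,8,3)_16 → 2⁴ + 8⁴ + 3⁴ = 16 + 4096 + 81 = 4193
4193 = (1,0,6,1)_16 → 1⁴ + 0⁴ + 6⁴ + 1⁴ = 1 + 0 + 1296 + 1 = 1298
1298 = (5,1,2)_16 → 5⁴ + 1⁴ + 2⁴ = 625 + 1 + 16 = 642
642 = (2,8,2)_16 → 2⁴ + 8⁴ + 2⁴ = 16 + 4096 + 16 = 4128
4128 = (1,0,2,0)_16 → 1⁴ + 0⁴ + 2⁴ + 0⁴ = 1 + 0 + 16 + 0 = 17
17 = (1,1)_16 → 1⁴ + 1⁴ = 1 + 1 = 2
2 = (2)_16 → 2⁴ = 16
16 = (1,0)_16 → 1⁴ + 0⁴ = 1 + 0 = 1  — reached 1.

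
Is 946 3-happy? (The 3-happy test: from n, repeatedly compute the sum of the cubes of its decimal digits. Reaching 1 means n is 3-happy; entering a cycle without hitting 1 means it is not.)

not 3-happy

946 → 1009
1009 → 730
730 → 370
370 → 370  — 370 already seen; the sequence cycles without reaching 1.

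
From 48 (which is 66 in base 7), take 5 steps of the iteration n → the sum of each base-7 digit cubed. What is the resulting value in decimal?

36

48 = (6,6)_7 → 6³ + 6³ = 216 + 216 = 432
432 = (1,1,5,5)_7 → 1³ + 1³ + 5³ + 5³ = 1 + 1 + 125 + 125 = 252
252 = (5,1,0)_7 → 5³ + 1³ + 0³ = 125 + 1 + 0 = 126
126 = (2,4,0)_7 → 2³ + 4³ + 0³ = 8 + 64 + 0 = 72
72 = (1,3,2)_7 → 1³ + 3³ + 2³ = 1 + 27 + 8 = 36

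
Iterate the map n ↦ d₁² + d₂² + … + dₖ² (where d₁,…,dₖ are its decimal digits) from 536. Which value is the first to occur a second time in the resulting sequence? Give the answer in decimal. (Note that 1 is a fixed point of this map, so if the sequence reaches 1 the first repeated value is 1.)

536 → 70
70 → 49
49 → 97
97 → 130
130 → 10
10 → 1  — reached the fixed point 1.
1 → 1, so 1 is the first repeated value.

1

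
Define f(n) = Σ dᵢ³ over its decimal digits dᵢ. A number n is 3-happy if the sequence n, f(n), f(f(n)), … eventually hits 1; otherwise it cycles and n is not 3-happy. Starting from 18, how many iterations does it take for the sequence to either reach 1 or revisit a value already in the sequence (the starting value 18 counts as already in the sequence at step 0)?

18 → 1³ + 8³ = 1 + 512 = 513
513 → 5³ + 1³ + 3³ = 125 + 1 + 27 = 153
153 → 1³ + 5³ + 3³ = 1 + 125 + 27 = 153  — 153 repeats.
That took 3 steps.

3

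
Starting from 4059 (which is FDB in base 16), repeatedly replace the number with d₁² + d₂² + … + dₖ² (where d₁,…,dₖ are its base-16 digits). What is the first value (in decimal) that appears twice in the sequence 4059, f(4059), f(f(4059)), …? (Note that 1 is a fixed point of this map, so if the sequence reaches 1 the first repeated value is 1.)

4059 = (15,13,11)_16 → 515
515 = (2,0,3)_16 → 13
13 = (13)_16 → 169
169 = (10,9)_16 → 181
181 = (11,5)_16 → 146
146 = (9,2)_16 → 85
85 = (5,5)_16 → 50
50 = (3,2)_16 → 13  — 13 already appeared earlier.

13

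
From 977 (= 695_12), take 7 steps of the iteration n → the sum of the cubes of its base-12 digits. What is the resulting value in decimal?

762

977 = (6,9,5)_12 → 6³ + 9³ + 5³ = 1070
1070 = (7,5,2)_12 → 7³ + 5³ + 2³ = 476
476 = (3,3,8)_12 → 3³ + 3³ + 8³ = 566
566 = (3,11,2)_12 → 3³ + 11³ + 2³ = 1366
1366 = (9,5,10)_12 → 9³ + 5³ + 10³ = 1854
1854 = (1,0,10,6)_12 → 1³ + 0³ + 10³ + 6³ = 1217
1217 = (8,5,5)_12 → 8³ + 5³ + 5³ = 762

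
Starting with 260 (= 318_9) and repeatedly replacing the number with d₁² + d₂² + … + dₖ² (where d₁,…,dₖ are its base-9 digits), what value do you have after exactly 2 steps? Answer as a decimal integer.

68

260 = (3,1,8)_9 → 3² + 1² + 8² = 74
74 = (8,2)_9 → 8² + 2² = 68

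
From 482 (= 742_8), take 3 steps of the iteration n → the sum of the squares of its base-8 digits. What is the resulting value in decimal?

13

482 = (7,4,2)_8 → 7² + 4² + 2² = 49 + 16 + 4 = 69
69 = (1,0,5)_8 → 1² + 0² + 5² = 1 + 0 + 25 = 26
26 = (3,2)_8 → 3² + 2² = 9 + 4 = 13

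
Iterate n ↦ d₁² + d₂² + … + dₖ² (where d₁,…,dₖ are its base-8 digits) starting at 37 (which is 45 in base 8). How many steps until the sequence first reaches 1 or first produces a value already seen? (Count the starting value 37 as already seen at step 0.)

37 = (4,5)_8 → 41
41 = (5,1)_8 → 26
26 = (3,2)_8 → 13
13 = (1,5)_8 → 26  — 26 repeats.
That took 4 steps.

4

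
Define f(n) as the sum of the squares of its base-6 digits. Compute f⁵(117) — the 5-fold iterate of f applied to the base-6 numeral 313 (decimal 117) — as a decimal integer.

41

117 = (3,1,3)_6 → 3² + 1² + 3² = 9 + 1 + 9 = 19
19 = (3,1)_6 → 3² + 1² = 9 + 1 = 10
10 = (1,4)_6 → 1² + 4² = 1 + 16 = 17
17 = (2,5)_6 → 2² + 5² = 4 + 25 = 29
29 = (4,5)_6 → 4² + 5² = 16 + 25 = 41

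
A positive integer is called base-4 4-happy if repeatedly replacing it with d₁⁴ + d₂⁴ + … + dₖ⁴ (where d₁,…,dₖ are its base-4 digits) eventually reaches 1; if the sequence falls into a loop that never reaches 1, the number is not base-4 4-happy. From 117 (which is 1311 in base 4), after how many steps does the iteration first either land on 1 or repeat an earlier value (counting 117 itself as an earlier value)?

117 = (1,3,1,1)_4 → 1⁴ + 3⁴ + 1⁴ + 1⁴ = 84
84 = (1,1,1,0)_4 → 1⁴ + 1⁴ + 1⁴ + 0⁴ = 3
3 = (3)_4 → 3⁴ = 81
81 = (1,1,0,1)_4 → 1⁴ + 1⁴ + 0⁴ + 1⁴ = 3  — 3 repeats.
That took 4 steps.

4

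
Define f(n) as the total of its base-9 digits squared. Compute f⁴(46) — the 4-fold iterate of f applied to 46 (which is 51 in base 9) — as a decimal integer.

68

46 = (5,1)_9 → 5² + 1² = 26
26 = (2,8)_9 → 2² + 8² = 68
68 = (7,5)_9 → 7² + 5² = 74
74 = (8,2)_9 → 8² + 2² = 68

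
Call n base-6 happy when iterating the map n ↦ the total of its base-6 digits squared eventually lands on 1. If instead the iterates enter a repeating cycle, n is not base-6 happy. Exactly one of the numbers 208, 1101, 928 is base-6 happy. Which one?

208: 208 → 57 → 19 → 10 → 17 → 29 → 41 → 26 → 20 → 13 → 5 → 25 → 17  — repeats 17 (not base-6 happy)
1101: 1101 → 43 → 3 → 9 → 10 → 17 → 29 → 41 → 26 → 20 → 13 → 5 → 25 → 17  — repeats 17 (not base-6 happy)
928: 928 → 49 → 6 → 1  — reaches 1 (base-6 happy)

928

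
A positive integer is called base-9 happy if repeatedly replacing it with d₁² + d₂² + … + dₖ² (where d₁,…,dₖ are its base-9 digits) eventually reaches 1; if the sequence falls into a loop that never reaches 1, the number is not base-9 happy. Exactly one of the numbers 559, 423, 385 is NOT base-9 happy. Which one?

559: 559 → 101 → 9 → 1  — reaches 1 (base-9 happy)
423: 423 → 29 → 13 → 17 → 65 → 53 → 89 → 65  — repeats 65 (not base-9 happy)
385: 385 → 101 → 9 → 1  — reaches 1 (base-9 happy)

423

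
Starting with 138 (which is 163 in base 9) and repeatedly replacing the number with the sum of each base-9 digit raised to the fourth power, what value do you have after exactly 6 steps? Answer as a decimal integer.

138 = (1,6,3)_9 → 1⁴ + 6⁴ + 3⁴ = 1 + 1296 + 81 = 1378
1378 = (1,8,0,1)_9 → 1⁴ + 8⁴ + 0⁴ + 1⁴ = 1 + 4096 + 0 + 1 = 4098
4098 = (5,5,5,3)_9 → 5⁴ + 5⁴ + 5⁴ + 3⁴ = 625 + 625 + 625 + 81 = 1956
1956 = (2,6,1,3)_9 → 2⁴ + 6⁴ + 1⁴ + 3⁴ = 16 + 1296 + 1 + 81 = 1394
1394 = (1,8,1,8)_9 → 1⁴ + 8⁴ + 1⁴ + 8⁴ = 1 + 4096 + 1 + 4096 = 8194
8194 = (1,2,2,1,4)_9 → 1⁴ + 2⁴ + 2⁴ + 1⁴ + 4⁴ = 1 + 16 + 16 + 1 + 256 = 290

290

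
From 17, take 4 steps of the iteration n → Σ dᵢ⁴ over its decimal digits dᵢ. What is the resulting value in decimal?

17 → 1⁴ + 7⁴ = 2402
2402 → 2⁴ + 4⁴ + 0⁴ + 2⁴ = 288
288 → 2⁴ + 8⁴ + 8⁴ = 8208
8208 → 8⁴ + 2⁴ + 0⁴ + 8⁴ = 8208

8208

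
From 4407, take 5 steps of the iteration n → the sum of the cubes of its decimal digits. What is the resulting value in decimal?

4407 → 471
471 → 408
408 → 576
576 → 684
684 → 792

792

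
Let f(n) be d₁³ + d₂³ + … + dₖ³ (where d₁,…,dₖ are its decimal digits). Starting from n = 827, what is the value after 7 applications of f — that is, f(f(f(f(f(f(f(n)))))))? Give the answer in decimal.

827 → 8³ + 2³ + 7³ = 863
863 → 8³ + 6³ + 3³ = 755
755 → 7³ + 5³ + 5³ = 593
593 → 5³ + 9³ + 3³ = 881
881 → 8³ + 8³ + 1³ = 1025
1025 → 1³ + 0³ + 2³ + 5³ = 134
134 → 1³ + 3³ + 4³ = 92

92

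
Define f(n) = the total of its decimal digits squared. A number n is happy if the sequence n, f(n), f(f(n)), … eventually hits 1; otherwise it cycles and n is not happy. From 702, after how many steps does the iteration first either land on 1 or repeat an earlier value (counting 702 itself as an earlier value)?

702 → 7² + 0² + 2² = 49 + 0 + 4 = 53
53 → 5² + 3² = 25 + 9 = 34
34 → 3² + 4² = 9 + 16 = 25
25 → 2² + 5² = 4 + 25 = 29
29 → 2² + 9² = 4 + 81 = 85
85 → 8² + 5² = 64 + 25 = 89
89 → 8² + 9² = 64 + 81 = 145
145 → 1² + 4² + 5² = 1 + 16 + 25 = 42
42 → 4² + 2² = 16 + 4 = 20
20 → 2² + 0² = 4 + 0 = 4
4 → 4² = 16
16 → 1² + 6² = 1 + 36 = 37
37 → 3² + 7² = 9 + 49 = 58
58 → 5² + 8² = 25 + 64 = 89  — 89 repeats.
That took 14 steps.

14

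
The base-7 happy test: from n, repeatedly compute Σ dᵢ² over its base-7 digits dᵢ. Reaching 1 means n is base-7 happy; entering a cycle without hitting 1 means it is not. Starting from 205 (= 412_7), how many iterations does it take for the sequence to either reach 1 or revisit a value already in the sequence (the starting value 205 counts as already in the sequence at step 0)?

205 = (4,1,2)_7 → 4² + 1² + 2² = 16 + 1 + 4 = 21
21 = (3,0)_7 → 3² + 0² = 9 + 0 = 9
9 = (1,2)_7 → 1² + 2² = 1 + 4 = 5
5 = (5)_7 → 5² = 25
25 = (3,4)_7 → 3² + 4² = 9 + 16 = 25  — 25 repeats.
That took 5 steps.

5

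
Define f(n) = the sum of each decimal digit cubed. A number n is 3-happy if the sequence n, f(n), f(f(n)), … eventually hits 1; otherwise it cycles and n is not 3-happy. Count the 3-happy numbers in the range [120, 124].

120: 120 → 9 → 729 → 1080 → 513 → 153 → 153  (repeats 153)
121: 121 → 10 → 1  (reaches 1)
122: 122 → 17 → 344 → 155 → 251 → 134 → 92 → 737 → 713 → 371 → 371  (repeats 371)
123: 123 → 36 → 243 → 99 → 1458 → 702 → 351 → 153 → 153  (repeats 153)
124: 124 → 73 → 370 → 370  (repeats 370)
3-happy: 121

1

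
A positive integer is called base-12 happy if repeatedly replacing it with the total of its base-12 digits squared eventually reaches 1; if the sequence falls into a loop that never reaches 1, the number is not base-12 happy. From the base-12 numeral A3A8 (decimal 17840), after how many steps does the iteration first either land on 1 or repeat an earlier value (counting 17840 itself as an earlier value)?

17840 = (10,3,10,8)_12 → 10² + 3² + 10² + 8² = 100 + 9 + 100 + 64 = 273
273 = (1,10,9)_12 → 1² + 10² + 9² = 1 + 100 + 81 = 182
182 = (1,3,2)_12 → 1² + 3² + 2² = 1 + 9 + 4 = 14
14 = (1,2)_12 → 1² + 2² = 1 + 4 = 5
5 = (5)_12 → 5² = 25
25 = (2,1)_12 → 2² + 1² = 4 + 1 = 5  — 5 repeats.
That took 6 steps.

6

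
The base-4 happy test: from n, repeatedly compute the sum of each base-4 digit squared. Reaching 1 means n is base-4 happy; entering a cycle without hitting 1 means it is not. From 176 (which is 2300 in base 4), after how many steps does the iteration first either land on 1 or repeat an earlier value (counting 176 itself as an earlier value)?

5

176 = (2,3,0,0)_4 → 2² + 3² + 0² + 0² = 13
13 = (3,1)_4 → 3² + 1² = 10
10 = (2,2)_4 → 2² + 2² = 8
8 = (2,0)_4 → 2² + 0² = 4
4 = (1,0)_4 → 1² + 0² = 1  — reached 1.
That took 5 steps.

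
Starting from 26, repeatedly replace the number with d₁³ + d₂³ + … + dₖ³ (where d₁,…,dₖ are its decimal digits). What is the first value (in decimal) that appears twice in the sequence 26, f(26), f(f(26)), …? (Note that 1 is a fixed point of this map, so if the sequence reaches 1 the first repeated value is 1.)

26 → 2³ + 6³ = 224
224 → 2³ + 2³ + 4³ = 80
80 → 8³ + 0³ = 512
512 → 5³ + 1³ + 2³ = 134
134 → 1³ + 3³ + 4³ = 92
92 → 9³ + 2³ = 737
737 → 7³ + 3³ + 7³ = 713
713 → 7³ + 1³ + 3³ = 371
371 → 3³ + 7³ + 1³ = 371  — 371 already appeared earlier.

371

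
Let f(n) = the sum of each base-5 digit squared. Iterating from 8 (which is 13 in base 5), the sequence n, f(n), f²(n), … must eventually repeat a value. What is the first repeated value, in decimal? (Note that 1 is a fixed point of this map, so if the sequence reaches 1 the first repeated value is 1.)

8 = (1,3)_5 → 1² + 3² = 1 + 9 = 10
10 = (2,0)_5 → 2² + 0² = 4 + 0 = 4
4 = (4)_5 → 4² = 16
16 = (3,1)_5 → 3² + 1² = 9 + 1 = 10  — 10 already appeared earlier.

10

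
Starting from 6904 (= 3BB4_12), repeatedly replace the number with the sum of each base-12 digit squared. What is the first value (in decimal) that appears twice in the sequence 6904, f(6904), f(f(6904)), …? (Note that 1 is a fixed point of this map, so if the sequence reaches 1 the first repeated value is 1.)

6904 = (3,11,11,4)_12 → 3² + 11² + 11² + 4² = 9 + 121 + 121 + 16 = 267
267 = (1,10,3)_12 → 1² + 10² + 3² = 1 + 100 + 9 = 110
110 = (9,2)_12 → 9² + 2² = 81 + 4 = 85
85 = (7,1)_12 → 7² + 1² = 49 + 1 = 50
50 = (4,2)_12 → 4² + 2² = 16 + 4 = 20
20 = (1,8)_12 → 1² + 8² = 1 + 64 = 65
65 = (5,5)_12 → 5² + 5² = 25 + 25 = 50  — 50 already appeared earlier.

50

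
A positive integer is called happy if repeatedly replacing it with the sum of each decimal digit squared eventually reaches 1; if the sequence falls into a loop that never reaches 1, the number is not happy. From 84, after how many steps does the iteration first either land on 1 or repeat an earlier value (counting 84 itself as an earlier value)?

84 → 80
80 → 64
64 → 52
52 → 29
29 → 85
85 → 89
89 → 145
145 → 42
42 → 20
20 → 4
4 → 16
16 → 37
37 → 58
58 → 89  — 89 repeats.
That took 14 steps.

14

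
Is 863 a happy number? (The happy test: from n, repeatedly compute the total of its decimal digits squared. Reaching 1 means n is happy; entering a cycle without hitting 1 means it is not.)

happy

863 → 8² + 6² + 3² = 64 + 36 + 9 = 109
109 → 1² + 0² + 9² = 1 + 0 + 81 = 82
82 → 8² + 2² = 64 + 4 = 68
68 → 6² + 8² = 36 + 64 = 100
100 → 1² + 0² + 0² = 1 + 0 + 0 = 1  — reached 1.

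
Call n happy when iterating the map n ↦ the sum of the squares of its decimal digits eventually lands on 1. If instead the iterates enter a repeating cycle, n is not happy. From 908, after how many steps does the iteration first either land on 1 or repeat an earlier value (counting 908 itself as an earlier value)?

908 → 9² + 0² + 8² = 81 + 0 + 64 = 145
145 → 1² + 4² + 5² = 1 + 16 + 25 = 42
42 → 4² + 2² = 16 + 4 = 20
20 → 2² + 0² = 4 + 0 = 4
4 → 4² = 16
16 → 1² + 6² = 1 + 36 = 37
37 → 3² + 7² = 9 + 49 = 58
58 → 5² + 8² = 25 + 64 = 89
89 → 8² + 9² = 64 + 81 = 145  — 145 repeats.
That took 9 steps.

9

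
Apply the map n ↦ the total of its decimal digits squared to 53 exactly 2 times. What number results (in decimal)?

25

53 → 5² + 3² = 34
34 → 3² + 4² = 25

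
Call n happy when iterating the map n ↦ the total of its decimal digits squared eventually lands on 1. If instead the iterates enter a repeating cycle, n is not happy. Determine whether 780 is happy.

780 → 7² + 8² + 0² = 113
113 → 1² + 1² + 3² = 11
11 → 1² + 1² = 2
2 → 2² = 4
4 → 4² = 16
16 → 1² + 6² = 37
37 → 3² + 7² = 58
58 → 5² + 8² = 89
89 → 8² + 9² = 145
145 → 1² + 4² + 5² = 42
42 → 4² + 2² = 20
20 → 2² + 0² = 4  — 4 already seen; the sequence cycles without reaching 1.

not happy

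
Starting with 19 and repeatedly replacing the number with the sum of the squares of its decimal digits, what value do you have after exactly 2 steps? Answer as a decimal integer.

19 → 1² + 9² = 1 + 81 = 82
82 → 8² + 2² = 64 + 4 = 68

68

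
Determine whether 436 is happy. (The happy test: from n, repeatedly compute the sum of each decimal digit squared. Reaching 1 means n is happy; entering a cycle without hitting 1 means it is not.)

436 → 4² + 3² + 6² = 16 + 9 + 36 = 61
61 → 6² + 1² = 36 + 1 = 37
37 → 3² + 7² = 9 + 49 = 58
58 → 5² + 8² = 25 + 64 = 89
89 → 8² + 9² = 64 + 81 = 145
145 → 1² + 4² + 5² = 1 + 16 + 25 = 42
42 → 4² + 2² = 16 + 4 = 20
20 → 2² + 0² = 4 + 0 = 4
4 → 4² = 16
16 → 1² + 6² = 1 + 36 = 37  — 37 already seen; the sequence cycles without reaching 1.

not happy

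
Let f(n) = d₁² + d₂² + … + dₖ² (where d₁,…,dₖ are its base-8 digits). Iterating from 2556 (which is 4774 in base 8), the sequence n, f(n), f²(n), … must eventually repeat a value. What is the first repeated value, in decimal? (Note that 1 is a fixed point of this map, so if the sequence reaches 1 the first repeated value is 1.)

2556 = (4,7,7,4)_8 → 4² + 7² + 7² + 4² = 16 + 49 + 49 + 16 = 130
130 = (2,0,2)_8 → 2² + 0² + 2² = 4 + 0 + 4 = 8
8 = (1,0)_8 → 1² + 0² = 1 + 0 = 1  — reached the fixed point 1.
1 → 1, so 1 is the first repeated value.

1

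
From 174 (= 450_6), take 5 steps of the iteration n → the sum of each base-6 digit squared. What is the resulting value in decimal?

5

174 = (4,5,0)_6 → 4² + 5² + 0² = 41
41 = (1,0,5)_6 → 1² + 0² + 5² = 26
26 = (4,2)_6 → 4² + 2² = 20
20 = (3,2)_6 → 3² + 2² = 13
13 = (2,1)_6 → 2² + 1² = 5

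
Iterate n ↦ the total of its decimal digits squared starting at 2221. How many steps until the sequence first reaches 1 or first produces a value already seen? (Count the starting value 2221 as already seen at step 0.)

3

2221 → 2² + 2² + 2² + 1² = 13
13 → 1² + 3² = 10
10 → 1² + 0² = 1  — reached 1.
That took 3 steps.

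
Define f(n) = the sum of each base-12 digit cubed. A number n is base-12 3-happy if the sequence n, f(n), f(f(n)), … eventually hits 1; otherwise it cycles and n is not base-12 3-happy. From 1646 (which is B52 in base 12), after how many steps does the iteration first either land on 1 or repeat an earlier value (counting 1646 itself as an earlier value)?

15

1646 = (11,5,2)_12 → 11³ + 5³ + 2³ = 1464
1464 = (10,2,0)_12 → 10³ + 2³ + 0³ = 1008
1008 = (7,0,0)_12 → 7³ + 0³ + 0³ = 343
343 = (2,4,7)_12 → 2³ + 4³ + 7³ = 415
415 = (2,10,7)_12 → 2³ + 10³ + 7³ = 1351
1351 = (9,4,7)_12 → 9³ + 4³ + 7³ = 1136
1136 = (7,10,8)_12 → 7³ + 10³ + 8³ = 1855
1855 = (1,0,10,7)_12 → 1³ + 0³ + 10³ + 7³ = 1344
1344 = (9,4,0)_12 → 9³ + 4³ + 0³ = 793
793 = (5,6,1)_12 → 5³ + 6³ + 1³ = 342
342 = (2,4,6)_12 → 2³ + 4³ + 6³ = 288
288 = (2,0,0)_12 → 2³ + 0³ + 0³ = 8
8 = (8)_12 → 8³ = 512
512 = (3,6,8)_12 → 3³ + 6³ + 8³ = 755
755 = (5,2,11)_12 → 5³ + 2³ + 11³ = 1464  — 1464 repeats.
That took 15 steps.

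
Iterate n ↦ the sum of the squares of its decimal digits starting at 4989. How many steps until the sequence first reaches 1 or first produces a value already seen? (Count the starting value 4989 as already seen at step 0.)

11

4989 → 242
242 → 24
24 → 20
20 → 4
4 → 16
16 → 37
37 → 58
58 → 89
89 → 145
145 → 42
42 → 20  — 20 repeats.
That took 11 steps.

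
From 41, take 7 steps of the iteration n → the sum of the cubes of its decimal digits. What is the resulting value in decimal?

371

41 → 65
65 → 341
341 → 92
92 → 737
737 → 713
713 → 371
371 → 371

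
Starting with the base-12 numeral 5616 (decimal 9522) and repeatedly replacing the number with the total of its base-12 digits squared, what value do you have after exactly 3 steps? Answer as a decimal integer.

89

9522 = (5,6,1,6)_12 → 98
98 = (8,2)_12 → 68
68 = (5,8)_12 → 89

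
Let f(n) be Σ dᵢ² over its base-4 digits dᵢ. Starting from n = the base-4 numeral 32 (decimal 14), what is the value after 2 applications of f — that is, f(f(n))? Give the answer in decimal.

10

14 = (3,2)_4 → 13
13 = (3,1)_4 → 10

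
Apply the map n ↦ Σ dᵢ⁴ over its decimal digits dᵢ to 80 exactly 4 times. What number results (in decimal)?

80 → 8⁴ + 0⁴ = 4096
4096 → 4⁴ + 0⁴ + 9⁴ + 6⁴ = 8113
8113 → 8⁴ + 1⁴ + 1⁴ + 3⁴ = 4179
4179 → 4⁴ + 1⁴ + 7⁴ + 9⁴ = 9219

9219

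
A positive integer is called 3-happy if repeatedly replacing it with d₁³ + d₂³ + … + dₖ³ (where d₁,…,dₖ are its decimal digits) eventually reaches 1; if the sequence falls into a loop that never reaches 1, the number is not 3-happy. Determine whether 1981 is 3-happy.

3-happy

1981 → 1³ + 9³ + 8³ + 1³ = 1243
1243 → 1³ + 2³ + 4³ + 3³ = 100
100 → 1³ + 0³ + 0³ = 1  — reached 1.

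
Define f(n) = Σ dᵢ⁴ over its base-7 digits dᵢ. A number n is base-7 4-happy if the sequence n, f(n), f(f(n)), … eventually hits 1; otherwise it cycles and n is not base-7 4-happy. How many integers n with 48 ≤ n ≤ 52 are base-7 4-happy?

1

48: 48 → 2592 → 1394 → 338 → 2608 → 514 → 244 → 2848 → 1314 → 1956 → 2258 → 1808 → 1938 → 2258  — not base-7 4-happy
49: 49 → 1  — base-7 4-happy
50: 50 → 2 → 16 → 32 → 512 → 164 → 178 → 418 → 708 → 98 → 16  — not base-7 4-happy
51: 51 → 17 → 97 → 2593 → 1459 → 963 → 1153 → 803 → 673 → 1923 → 1507 → 913 → 609 → 707 → 97  — not base-7 4-happy
52: 52 → 82 → 882 → 272 → 2002 → 2546 → 1938 → 2258 → 1808 → 1938  — not base-7 4-happy
base-7 4-happy: 49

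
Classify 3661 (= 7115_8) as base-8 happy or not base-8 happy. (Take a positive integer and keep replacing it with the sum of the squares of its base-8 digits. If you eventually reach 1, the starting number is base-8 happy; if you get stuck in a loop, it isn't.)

base-8 happy

3661 = (7,1,1,5)_8 → 7² + 1² + 1² + 5² = 76
76 = (1,1,4)_8 → 1² + 1² + 4² = 18
18 = (2,2)_8 → 2² + 2² = 8
8 = (1,0)_8 → 1² + 0² = 1  — reached 1.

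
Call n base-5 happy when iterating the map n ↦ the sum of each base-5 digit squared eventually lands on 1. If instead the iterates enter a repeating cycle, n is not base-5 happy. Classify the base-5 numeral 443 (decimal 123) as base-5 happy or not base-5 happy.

base-5 happy

123 = (4,4,3)_5 → 4² + 4² + 3² = 41
41 = (1,3,1)_5 → 1² + 3² + 1² = 11
11 = (2,1)_5 → 2² + 1² = 5
5 = (1,0)_5 → 1² + 0² = 1  — reached 1.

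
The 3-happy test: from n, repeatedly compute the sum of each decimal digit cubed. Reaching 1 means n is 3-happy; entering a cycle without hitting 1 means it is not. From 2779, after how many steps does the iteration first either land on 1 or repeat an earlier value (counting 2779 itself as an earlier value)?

3

2779 → 1423
1423 → 100
100 → 1  — reached 1.
That took 3 steps.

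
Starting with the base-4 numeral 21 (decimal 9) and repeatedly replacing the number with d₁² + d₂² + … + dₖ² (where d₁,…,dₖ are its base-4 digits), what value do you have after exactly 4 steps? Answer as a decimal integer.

9 = (2,1)_4 → 2² + 1² = 4 + 1 = 5
5 = (1,1)_4 → 1² + 1² = 1 + 1 = 2
2 = (2)_4 → 2² = 4
4 = (1,0)_4 → 1² + 0² = 1 + 0 = 1

1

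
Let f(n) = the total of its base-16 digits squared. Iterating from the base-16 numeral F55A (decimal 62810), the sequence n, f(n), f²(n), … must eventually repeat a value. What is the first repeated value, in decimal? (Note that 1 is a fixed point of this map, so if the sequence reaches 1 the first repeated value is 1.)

62810 = (15,5,5,10)_16 → 15² + 5² + 5² + 10² = 375
375 = (1,7,7)_16 → 1² + 7² + 7² = 99
99 = (6,3)_16 → 6² + 3² = 45
45 = (2,13)_16 → 2² + 13² = 173
173 = (10,13)_16 → 10² + 13² = 269
269 = (1,0,13)_16 → 1² + 0² + 13² = 170
170 = (10,10)_16 → 10² + 10² = 200
200 = (12,8)_16 → 12² + 8² = 208
208 = (13,0)_16 → 13² + 0² = 169
169 = (10,9)_16 → 10² + 9² = 181
181 = (11,5)_16 → 11² + 5² = 146
146 = (9,2)_16 → 9² + 2² = 85
85 = (5,5)_16 → 5² + 5² = 50
50 = (3,2)_16 → 3² + 2² = 13
13 = (13)_16 → 13² = 169  — 169 already appeared earlier.

169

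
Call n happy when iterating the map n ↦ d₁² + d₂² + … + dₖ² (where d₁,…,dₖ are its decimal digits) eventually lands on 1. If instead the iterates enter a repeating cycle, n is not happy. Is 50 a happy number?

50 → 5² + 0² = 25
25 → 2² + 5² = 29
29 → 2² + 9² = 85
85 → 8² + 5² = 89
89 → 8² + 9² = 145
145 → 1² + 4² + 5² = 42
42 → 4² + 2² = 20
20 → 2² + 0² = 4
4 → 4² = 16
16 → 1² + 6² = 37
37 → 3² + 7² = 58
58 → 5² + 8² = 89  — 89 already seen; the sequence cycles without reaching 1.

not happy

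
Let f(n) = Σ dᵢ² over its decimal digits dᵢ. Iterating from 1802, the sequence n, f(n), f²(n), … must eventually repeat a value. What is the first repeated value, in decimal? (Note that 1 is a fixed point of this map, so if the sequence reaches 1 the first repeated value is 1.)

1802 → 1² + 8² + 0² + 2² = 69
69 → 6² + 9² = 117
117 → 1² + 1² + 7² = 51
51 → 5² + 1² = 26
26 → 2² + 6² = 40
40 → 4² + 0² = 16
16 → 1² + 6² = 37
37 → 3² + 7² = 58
58 → 5² + 8² = 89
89 → 8² + 9² = 145
145 → 1² + 4² + 5² = 42
42 → 4² + 2² = 20
20 → 2² + 0² = 4
4 → 4² = 16  — 16 already appeared earlier.

16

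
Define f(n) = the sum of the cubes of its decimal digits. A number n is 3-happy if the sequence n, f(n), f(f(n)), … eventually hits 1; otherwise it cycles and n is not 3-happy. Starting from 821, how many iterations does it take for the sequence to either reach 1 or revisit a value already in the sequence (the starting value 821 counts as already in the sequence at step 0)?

821 → 8³ + 2³ + 1³ = 512 + 8 + 1 = 521
521 → 5³ + 2³ + 1³ = 125 + 8 + 1 = 134
134 → 1³ + 3³ + 4³ = 1 + 27 + 64 = 92
92 → 9³ + 2³ = 729 + 8 = 737
737 → 7³ + 3³ + 7³ = 343 + 27 + 343 = 713
713 → 7³ + 1³ + 3³ = 343 + 1 + 27 = 371
371 → 3³ + 7³ + 1³ = 27 + 343 + 1 = 371  — 371 repeats.
That took 7 steps.

7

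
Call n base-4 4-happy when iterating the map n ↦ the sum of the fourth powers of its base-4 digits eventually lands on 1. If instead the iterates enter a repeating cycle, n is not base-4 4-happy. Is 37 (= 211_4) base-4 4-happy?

37 = (2,1,1)_4 → 2⁴ + 1⁴ + 1⁴ = 18
18 = (1,0,2)_4 → 1⁴ + 0⁴ + 2⁴ = 17
17 = (1,0,1)_4 → 1⁴ + 0⁴ + 1⁴ = 2
2 = (2)_4 → 2⁴ = 16
16 = (1,0,0)_4 → 1⁴ + 0⁴ + 0⁴ = 1  — reached 1.

base-4 4-happy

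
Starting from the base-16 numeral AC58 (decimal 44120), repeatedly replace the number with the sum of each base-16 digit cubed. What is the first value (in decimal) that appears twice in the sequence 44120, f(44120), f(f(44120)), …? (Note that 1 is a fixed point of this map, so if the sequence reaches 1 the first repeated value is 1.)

2729

44120 = (10,12,5,8)_16 → 10³ + 12³ + 5³ + 8³ = 3365
3365 = (13,2,5)_16 → 13³ + 2³ + 5³ = 2330
2330 = (9,1,10)_16 → 9³ + 1³ + 10³ = 1730
1730 = (6,12,2)_16 → 6³ + 12³ + 2³ = 1952
1952 = (7,10,0)_16 → 7³ + 10³ + 0³ = 1343
1343 = (5,3,15)_16 → 5³ + 3³ + 15³ = 3527
3527 = (13,12,7)_16 → 13³ + 12³ + 7³ = 4268
4268 = (1,0,10,12)_16 → 1³ + 0³ + 10³ + 12³ = 2729
2729 = (10,10,9)_16 → 10³ + 10³ + 9³ = 2729  — 2729 already appeared earlier.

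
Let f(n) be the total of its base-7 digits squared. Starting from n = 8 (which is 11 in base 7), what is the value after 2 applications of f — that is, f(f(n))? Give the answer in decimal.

8 = (1,1)_7 → 1² + 1² = 1 + 1 = 2
2 = (2)_7 → 2² = 4

4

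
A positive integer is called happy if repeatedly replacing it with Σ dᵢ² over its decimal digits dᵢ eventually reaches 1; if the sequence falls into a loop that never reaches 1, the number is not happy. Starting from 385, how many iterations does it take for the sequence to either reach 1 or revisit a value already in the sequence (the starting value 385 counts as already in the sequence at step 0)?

385 → 98
98 → 145
145 → 42
42 → 20
20 → 4
4 → 16
16 → 37
37 → 58
58 → 89
89 → 145  — 145 repeats.
That took 10 steps.

10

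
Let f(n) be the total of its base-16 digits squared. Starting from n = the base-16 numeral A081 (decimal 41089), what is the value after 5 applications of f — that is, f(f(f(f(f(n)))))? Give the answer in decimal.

170

41089 = (10,0,8,1)_16 → 10² + 0² + 8² + 1² = 100 + 0 + 64 + 1 = 165
165 = (10,5)_16 → 10² + 5² = 100 + 25 = 125
125 = (7,13)_16 → 7² + 13² = 49 + 169 = 218
218 = (13,10)_16 → 13² + 10² = 169 + 100 = 269
269 = (1,0,13)_16 → 1² + 0² + 13² = 1 + 0 + 169 = 170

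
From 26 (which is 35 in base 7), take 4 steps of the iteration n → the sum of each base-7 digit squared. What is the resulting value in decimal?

10

26 = (3,5)_7 → 3² + 5² = 34
34 = (4,6)_7 → 4² + 6² = 52
52 = (1,0,3)_7 → 1² + 0² + 3² = 10
10 = (1,3)_7 → 1² + 3² = 10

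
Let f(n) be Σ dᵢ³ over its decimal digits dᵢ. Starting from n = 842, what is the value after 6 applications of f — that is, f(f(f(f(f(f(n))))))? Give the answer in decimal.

842 → 8³ + 4³ + 2³ = 512 + 64 + 8 = 584
584 → 5³ + 8³ + 4³ = 125 + 512 + 64 = 701
701 → 7³ + 0³ + 1³ = 343 + 0 + 1 = 344
344 → 3³ + 4³ + 4³ = 27 + 64 + 64 = 155
155 → 1³ + 5³ + 5³ = 1 + 125 + 125 = 251
251 → 2³ + 5³ + 1³ = 8 + 125 + 1 = 134

134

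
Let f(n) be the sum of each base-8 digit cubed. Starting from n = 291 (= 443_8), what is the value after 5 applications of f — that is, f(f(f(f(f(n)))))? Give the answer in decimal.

291 = (4,4,3)_8 → 4³ + 4³ + 3³ = 64 + 64 + 27 = 155
155 = (2,3,3)_8 → 2³ + 3³ + 3³ = 8 + 27 + 27 = 62
62 = (7,6)_8 → 7³ + 6³ = 343 + 216 = 559
559 = (1,0,5,7)_8 → 1³ + 0³ + 5³ + 7³ = 1 + 0 + 125 + 343 = 469
469 = (7,2,5)_8 → 7³ + 2³ + 5³ = 343 + 8 + 125 = 476

476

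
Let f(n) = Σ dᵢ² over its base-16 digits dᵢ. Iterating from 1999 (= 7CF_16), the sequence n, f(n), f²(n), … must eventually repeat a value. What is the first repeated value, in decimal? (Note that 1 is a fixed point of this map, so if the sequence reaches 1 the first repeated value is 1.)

1999 = (7,12,15)_16 → 7² + 12² + 15² = 49 + 144 + 225 = 418
418 = (1,10,2)_16 → 1² + 10² + 2² = 1 + 100 + 4 = 105
105 = (6,9)_16 → 6² + 9² = 36 + 81 = 117
117 = (7,5)_16 → 7² + 5² = 49 + 25 = 74
74 = (4,10)_16 → 4² + 10² = 16 + 100 = 116
116 = (7,4)_16 → 7² + 4² = 49 + 16 = 65
65 = (4,1)_16 → 4² + 1² = 16 + 1 = 17
17 = (1,1)_16 → 1² + 1² = 1 + 1 = 2
2 = (2)_16 → 2² = 4
4 = (4)_16 → 4² = 16
16 = (1,0)_16 → 1² + 0² = 1 + 0 = 1  — reached the fixed point 1.
1 → 1, so 1 is the first repeated value.

1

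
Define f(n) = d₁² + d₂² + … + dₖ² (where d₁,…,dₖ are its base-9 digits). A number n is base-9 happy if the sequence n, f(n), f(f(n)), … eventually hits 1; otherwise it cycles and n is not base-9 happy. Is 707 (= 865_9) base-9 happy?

base-9 happy

707 = (8,6,5)_9 → 8² + 6² + 5² = 125
125 = (1,4,8)_9 → 1² + 4² + 8² = 81
81 = (1,0,0)_9 → 1² + 0² + 0² = 1  — reached 1.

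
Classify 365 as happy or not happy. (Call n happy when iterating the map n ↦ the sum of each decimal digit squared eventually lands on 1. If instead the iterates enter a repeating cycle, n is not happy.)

happy

365 → 70
70 → 49
49 → 97
97 → 130
130 → 10
10 → 1  — reached 1.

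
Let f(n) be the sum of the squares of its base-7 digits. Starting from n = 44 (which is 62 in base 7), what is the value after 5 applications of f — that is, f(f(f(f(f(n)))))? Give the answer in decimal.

16

44 = (6,2)_7 → 6² + 2² = 36 + 4 = 40
40 = (5,5)_7 → 5² + 5² = 25 + 25 = 50
50 = (1,0,1)_7 → 1² + 0² + 1² = 1 + 0 + 1 = 2
2 = (2)_7 → 2² = 4
4 = (4)_7 → 4² = 16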